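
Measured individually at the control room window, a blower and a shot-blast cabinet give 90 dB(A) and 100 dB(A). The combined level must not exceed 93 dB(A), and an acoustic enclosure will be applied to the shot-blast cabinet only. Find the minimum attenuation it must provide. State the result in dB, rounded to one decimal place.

Fixed contribution from the other source: Σ 10^(L/10) = 10^(90/10) = 1.000e+09 (90.00 dB(A)).
To meet 93 dB(A) overall, the treated shot-blast cabinet may contribute at most 10^(93/10) − 1.000e+09 = 9.953e+08, i.e. 89.98 dB(A).
Required insertion loss = 100 − 89.98 = 10.02 dB.

10.0 dB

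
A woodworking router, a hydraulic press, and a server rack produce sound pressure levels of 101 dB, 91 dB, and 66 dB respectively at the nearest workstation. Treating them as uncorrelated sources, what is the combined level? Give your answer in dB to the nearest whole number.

Incoherent sources combine by intensity addition: L_total = 10·log₁₀(Σ 10^(L_i/10)).
Σ 10^(L/10) = 10^(101/10) + 10^(91/10) + 10^(66/10) = 1.385e+10.
L_total = 10·log₁₀(1.385e+10) = 101.42 dB.

101 dB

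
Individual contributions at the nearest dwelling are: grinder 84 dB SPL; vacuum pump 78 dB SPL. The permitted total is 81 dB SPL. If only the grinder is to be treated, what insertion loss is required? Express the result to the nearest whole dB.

Fixed contribution from the other source: Σ 10^(L/10) = 10^(78/10) = 6.310e+07 (78.00 dB SPL).
The limit corresponds to 10^(81/10) = 1.259e+08; subtracting the fixed part leaves 6.280e+07 for the grinder, i.e. 77.98 dB SPL.
So the grinder must be reduced from 84 to 77.98 dB SPL: IL = 6.02 dB.

6 dB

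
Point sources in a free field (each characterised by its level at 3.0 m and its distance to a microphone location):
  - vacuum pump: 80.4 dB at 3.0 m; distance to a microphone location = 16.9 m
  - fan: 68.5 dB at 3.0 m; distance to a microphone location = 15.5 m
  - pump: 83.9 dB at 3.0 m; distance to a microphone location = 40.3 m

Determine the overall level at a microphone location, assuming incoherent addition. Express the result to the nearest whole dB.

67 dB

Propagate each source to the receiver with L = L_ref − 20·log₁₀(r/r_ref), then add intensities.
vacuum pump: 80.4 − 20·log₁₀(16.9/3.0) = 80.4 − 15.02 = 65.38 dB.
fan: 68.5 − 20·log₁₀(15.5/3.0) = 68.5 − 14.26 = 54.24 dB.
pump: 83.9 − 20·log₁₀(40.3/3.0) = 83.9 − 22.56 = 61.34 dB.
Σ 10^(L/10) = 5.081e+06 → L_total = 10·log₁₀(5.081e+06) = 67.06 dB.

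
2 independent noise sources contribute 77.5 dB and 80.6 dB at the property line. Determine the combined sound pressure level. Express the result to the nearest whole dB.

82 dB

For uncorrelated sources the intensities add, so convert each level to linear form, sum, and take 10·log₁₀ of the total.
Σ 10^(L/10) = 10^(77.5/10) + 10^(80.6/10) = 1.710e+08.
L_total = 10·log₁₀(1.710e+08) = 82.33 dB.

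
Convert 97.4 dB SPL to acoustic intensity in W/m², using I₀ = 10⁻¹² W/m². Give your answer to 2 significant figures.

L = 10·log₁₀(I/I₀) ⇒ I = I₀·10^(L/10) = 10⁻¹² × 10^9.74.

0.0055 W/m²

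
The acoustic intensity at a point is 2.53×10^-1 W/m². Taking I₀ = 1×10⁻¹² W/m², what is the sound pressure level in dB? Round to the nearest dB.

114 dB

I/I₀ = 2.53×10^-1/10⁻¹² = 2.53×10^11, and L = 10·log₁₀(I/I₀).
L = 10·(0.4031 + 11) = 114.03 dB.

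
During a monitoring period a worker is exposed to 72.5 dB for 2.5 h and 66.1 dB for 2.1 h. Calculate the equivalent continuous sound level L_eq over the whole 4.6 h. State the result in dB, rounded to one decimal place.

70.6 dB

L_eq = 10·log₁₀[(1/T)·Σ tᵢ·10^(Lᵢ/10)] with T = 4.6 h.
Σ tᵢ·10^(Lᵢ/10) = 2.5·10^(72.5/10) + 2.1·10^(66.1/10) = 5.301e+07.
L_eq = 10·log₁₀(5.301e+07/4.6) = 70.62 dB.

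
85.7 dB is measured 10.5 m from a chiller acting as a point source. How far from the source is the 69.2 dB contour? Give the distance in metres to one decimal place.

The 16.5 dB drop corresponds to a distance ratio of 10^(16.5/20) for a point source.
r₂ = 10.5·10^((85.7−69.2)/20) = 10.5·10^(16.5/20) = 70.18 m.

70.2 m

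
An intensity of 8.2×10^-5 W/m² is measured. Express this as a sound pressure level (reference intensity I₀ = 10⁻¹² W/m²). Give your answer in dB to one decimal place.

Dividing by I₀ shifts the exponent by 12: I/I₀ = 8.2×10^7.
L = 10·(0.9138 + 7) = 79.14 dB.

79.1 dB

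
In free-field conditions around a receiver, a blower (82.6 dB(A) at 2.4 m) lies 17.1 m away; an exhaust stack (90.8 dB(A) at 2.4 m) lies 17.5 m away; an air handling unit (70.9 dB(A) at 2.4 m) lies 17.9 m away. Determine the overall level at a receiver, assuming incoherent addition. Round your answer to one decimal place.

74.2 dB(A)

Apply inverse-square spreading to bring every level to the receiver, then sum 10^(L/10).
blower: 82.6 − 20·log₁₀(17.1/2.4) = 82.6 − 17.06 = 65.54 dB(A).
exhaust stack: 90.8 − 20·log₁₀(17.5/2.4) = 90.8 − 17.26 = 73.54 dB(A).
air handling unit: 70.9 − 20·log₁₀(17.9/2.4) = 70.9 − 17.45 = 53.45 dB(A).
Σ 10^(L/10) = 2.642e+07 → L_total = 10·log₁₀(2.642e+07) = 74.22 dB(A).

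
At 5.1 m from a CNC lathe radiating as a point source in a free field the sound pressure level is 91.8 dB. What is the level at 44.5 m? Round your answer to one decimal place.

73.0 dB

Point-source attenuation: ΔL = 20·log₁₀(r₂/r₁) = 20·log₁₀(44.5/5.1) = 18.816 dB.
L₂ = 91.8 − 20·log₁₀(44.5/5.1) = 91.8 − 18.816 = 72.98 dB.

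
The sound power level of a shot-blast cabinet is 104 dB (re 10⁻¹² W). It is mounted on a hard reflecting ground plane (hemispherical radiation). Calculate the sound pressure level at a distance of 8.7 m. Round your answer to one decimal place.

Free-field hemispherical radiation: L_p = L_w − 10·log₁₀(2π·r²), r = 8.7 m.
2π·r² = 475.6 m², 10·log₁₀ of that is 26.772 dB.
L_p = 104 − 26.772 = 77.23 dB.

77.2 dB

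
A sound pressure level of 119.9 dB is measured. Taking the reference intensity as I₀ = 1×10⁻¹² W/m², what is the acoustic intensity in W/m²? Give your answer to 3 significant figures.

0.977 W/m²

I/I₀ = 10^(119.9/10) = 9.772e+11, so I = 9.772e+11 × 10⁻¹² W/m².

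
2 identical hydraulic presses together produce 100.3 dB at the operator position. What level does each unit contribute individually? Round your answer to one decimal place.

97.3 dB

Dividing the total intensity by 2 lowers the level by 10·log₁₀ 2 = 3.010 dB: L₁ = 100.3 − 3.010.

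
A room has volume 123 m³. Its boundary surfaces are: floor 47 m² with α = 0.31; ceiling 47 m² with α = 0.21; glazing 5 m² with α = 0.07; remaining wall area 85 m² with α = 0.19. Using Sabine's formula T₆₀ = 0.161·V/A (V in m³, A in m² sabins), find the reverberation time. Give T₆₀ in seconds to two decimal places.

0.48 s

A = Σ Sᵢαᵢ = 47·0.31 + 47·0.21 + 5·0.07 + 85·0.19 = 40.94 m².
T₆₀ = 0.161·V/A = 0.161·123/40.94 = 0.484 s.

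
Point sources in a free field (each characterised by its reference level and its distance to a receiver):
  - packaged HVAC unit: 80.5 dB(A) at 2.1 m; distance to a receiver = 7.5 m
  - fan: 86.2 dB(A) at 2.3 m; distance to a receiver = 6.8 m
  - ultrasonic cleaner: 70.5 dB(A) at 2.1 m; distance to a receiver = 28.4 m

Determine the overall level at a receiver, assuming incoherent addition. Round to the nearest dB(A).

78 dB(A)

Propagate each source to the receiver with L = L_ref − 20·log₁₀(r/r_ref), then add intensities.
packaged HVAC unit: 80.5 − 20·log₁₀(7.5/2.1) = 80.5 − 11.06 = 69.44 dB(A).
fan: 86.2 − 20·log₁₀(6.8/2.3) = 86.2 − 9.42 = 76.78 dB(A).
ultrasonic cleaner: 70.5 − 20·log₁₀(28.4/2.1) = 70.5 − 22.62 = 47.88 dB(A).
Σ 10^(L/10) = 5.655e+07 → L_total = 10·log₁₀(5.655e+07) = 77.52 dB(A).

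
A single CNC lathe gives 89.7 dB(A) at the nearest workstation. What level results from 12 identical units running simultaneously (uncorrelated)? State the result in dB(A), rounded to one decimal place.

L_total = L₁ + 10·log₁₀ N for N identical incoherent sources.
L_total = 89.7 + 10·log₁₀(12) = 89.7 + 10.792 = 100.49 dB(A).

100.5 dB(A)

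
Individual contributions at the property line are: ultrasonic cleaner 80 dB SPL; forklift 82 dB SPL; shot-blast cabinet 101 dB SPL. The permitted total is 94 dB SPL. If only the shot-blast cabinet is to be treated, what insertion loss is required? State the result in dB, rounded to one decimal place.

7.5 dB

The untreated sources together contribute 10^(80/10) + 10^(82/10) = 2.585e+08, i.e. 84.12 dB SPL.
To meet 94 dB SPL overall, the treated shot-blast cabinet may contribute at most 10^(94/10) − 2.585e+08 = 2.253e+09, i.e. 93.53 dB SPL.
So the shot-blast cabinet must be reduced from 101 to 93.53 dB SPL: IL = 7.47 dB.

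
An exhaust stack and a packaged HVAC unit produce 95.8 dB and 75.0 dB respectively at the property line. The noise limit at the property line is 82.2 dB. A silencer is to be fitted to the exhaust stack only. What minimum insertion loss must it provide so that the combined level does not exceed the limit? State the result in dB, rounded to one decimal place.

Fixed contribution from the other source: Σ 10^(L/10) = 10^(75.0/10) = 3.162e+07 (75.00 dB).
To meet 82.2 dB overall, the treated exhaust stack may contribute at most 10^(82.2/10) − 3.162e+07 = 1.343e+08, i.e. 81.28 dB.
So the exhaust stack must be reduced from 95.8 to 81.28 dB: IL = 14.52 dB.

14.5 dB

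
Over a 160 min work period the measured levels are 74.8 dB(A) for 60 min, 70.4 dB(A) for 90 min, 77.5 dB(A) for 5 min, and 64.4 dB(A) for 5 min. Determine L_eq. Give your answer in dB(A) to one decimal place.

72.9 dB(A)

Weight each interval's intensity by its duration and average over T = 160 min:
Σ tᵢ·10^(Lᵢ/10) = 60·10^(74.8/10) + 90·10^(70.4/10) + 5·10^(77.5/10) + 5·10^(64.4/10) = 3.094e+09.
L_eq = 10·log₁₀(3.094e+09/160) = 72.86 dB(A).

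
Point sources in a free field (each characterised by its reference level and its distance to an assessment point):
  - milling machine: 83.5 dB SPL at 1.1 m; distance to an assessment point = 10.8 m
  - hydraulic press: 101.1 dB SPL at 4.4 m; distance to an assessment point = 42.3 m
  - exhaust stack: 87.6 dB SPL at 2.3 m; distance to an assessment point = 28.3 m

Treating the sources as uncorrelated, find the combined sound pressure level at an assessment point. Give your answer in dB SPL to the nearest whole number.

82 dB SPL

First find each source's level at the receiver (point-source: −20·log₁₀(r/r_ref)), then combine on an intensity basis.
milling machine: 83.5 − 20·log₁₀(10.8/1.1) = 83.5 − 19.84 = 63.66 dB SPL.
hydraulic press: 101.1 − 20·log₁₀(42.3/4.4) = 101.1 − 19.66 = 81.44 dB SPL.
exhaust stack: 87.6 − 20·log₁₀(28.3/2.3) = 87.6 − 21.80 = 65.80 dB SPL.
Σ 10^(L/10) = 1.455e+08 → L_total = 10·log₁₀(1.455e+08) = 81.63 dB SPL.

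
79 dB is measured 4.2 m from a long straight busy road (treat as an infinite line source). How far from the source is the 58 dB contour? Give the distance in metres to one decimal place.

528.7 m

For a line source L₁ − L₂ = 10·log₁₀(r₂/r₁), so r₂ = r₁·10^((L₁−L₂)/10).
r₂ = 4.2·10^((79−58)/10) = 4.2·10^(21.0/10) = 528.75 m.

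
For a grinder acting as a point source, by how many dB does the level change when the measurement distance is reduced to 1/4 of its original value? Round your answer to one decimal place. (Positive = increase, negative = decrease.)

+12.0 dB

With spherical spreading the level changes by −20·log₁₀(r₂/r₁).
ΔL = −20·log₁₀(0.25) = +12.04 dB.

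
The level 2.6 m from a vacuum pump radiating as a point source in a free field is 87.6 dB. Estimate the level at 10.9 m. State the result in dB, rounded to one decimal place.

Point-source attenuation: ΔL = 20·log₁₀(r₂/r₁) = 20·log₁₀(10.9/2.6) = 12.449 dB.
L₂ = 87.6 − 20·log₁₀(10.9/2.6) = 87.6 − 12.449 = 75.15 dB.

75.2 dB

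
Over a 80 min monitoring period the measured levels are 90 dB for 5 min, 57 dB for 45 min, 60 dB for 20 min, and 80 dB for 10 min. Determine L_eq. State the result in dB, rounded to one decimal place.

The energy average is taken in the linear domain: L_eq = 10·log₁₀[(Σ tᵢ·10^(Lᵢ/10))/T], T = 80 min.
Σ tᵢ·10^(Lᵢ/10) = 5·10^(90/10) + 45·10^(57/10) + 20·10^(60/10) + 10·10^(80/10) = 6.043e+09.
L_eq = 10·log₁₀(6.043e+09/80) = 78.78 dB.

78.8 dB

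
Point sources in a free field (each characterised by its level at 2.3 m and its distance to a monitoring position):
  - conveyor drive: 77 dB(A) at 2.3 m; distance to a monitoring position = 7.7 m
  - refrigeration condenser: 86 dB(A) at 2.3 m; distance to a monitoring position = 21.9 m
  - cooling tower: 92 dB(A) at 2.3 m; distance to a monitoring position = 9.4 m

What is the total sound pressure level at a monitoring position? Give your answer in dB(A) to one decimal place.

80.2 dB(A)

First find each source's level at the receiver (point-source: −20·log₁₀(r/r_ref)), then combine on an intensity basis.
conveyor drive: 77 − 20·log₁₀(7.7/2.3) = 77 − 10.50 = 66.50 dB(A).
refrigeration condenser: 86 − 20·log₁₀(21.9/2.3) = 86 − 19.57 = 66.43 dB(A).
cooling tower: 92 − 20·log₁₀(9.4/2.3) = 92 − 12.23 = 79.77 dB(A).
Σ 10^(L/10) = 1.037e+08 → L_total = 10·log₁₀(1.037e+08) = 80.16 dB(A).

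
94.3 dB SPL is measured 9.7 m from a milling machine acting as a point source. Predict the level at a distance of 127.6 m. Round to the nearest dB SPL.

72 dB SPL

For a point source, L₂ = L₁ − 20·log₁₀(r₂/r₁).
L₂ = 94.3 − 20·log₁₀(127.6/9.7) = 94.3 − 22.382 = 71.92 dB SPL.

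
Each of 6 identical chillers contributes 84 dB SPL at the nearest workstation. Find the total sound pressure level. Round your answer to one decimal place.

91.8 dB SPL

L_total = L₁ + 10·log₁₀ N for N identical incoherent sources.
L_total = 84 + 10·log₁₀(6) = 84 + 7.782 = 91.78 dB SPL.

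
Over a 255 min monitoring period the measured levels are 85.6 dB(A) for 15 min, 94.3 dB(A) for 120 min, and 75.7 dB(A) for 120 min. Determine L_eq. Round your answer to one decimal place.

The energy average is taken in the linear domain: L_eq = 10·log₁₀[(Σ tᵢ·10^(Lᵢ/10))/T], T = 255 min.
Σ tᵢ·10^(Lᵢ/10) = 15·10^(85.6/10) + 120·10^(94.3/10) + 120·10^(75.7/10) = 3.329e+11.
L_eq = 10·log₁₀(3.329e+11/255) = 91.16 dB(A).

91.2 dB(A)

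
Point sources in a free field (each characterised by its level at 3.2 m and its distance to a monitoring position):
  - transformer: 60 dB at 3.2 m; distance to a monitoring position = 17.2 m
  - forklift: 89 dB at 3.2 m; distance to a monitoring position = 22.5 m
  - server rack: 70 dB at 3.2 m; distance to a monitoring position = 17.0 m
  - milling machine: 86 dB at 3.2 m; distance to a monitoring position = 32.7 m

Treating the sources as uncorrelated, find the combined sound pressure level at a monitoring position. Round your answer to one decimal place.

First find each source's level at the receiver (point-source: −20·log₁₀(r/r_ref)), then combine on an intensity basis.
transformer: 60 − 20·log₁₀(17.2/3.2) = 60 − 14.61 = 45.39 dB.
forklift: 89 − 20·log₁₀(22.5/3.2) = 89 − 16.94 = 72.06 dB.
server rack: 70 − 20·log₁₀(17.0/3.2) = 70 − 14.51 = 55.49 dB.
milling machine: 86 − 20·log₁₀(32.7/3.2) = 86 − 20.19 = 65.81 dB.
Σ 10^(L/10) = 2.027e+07 → L_total = 10·log₁₀(2.027e+07) = 73.07 dB.

73.1 dB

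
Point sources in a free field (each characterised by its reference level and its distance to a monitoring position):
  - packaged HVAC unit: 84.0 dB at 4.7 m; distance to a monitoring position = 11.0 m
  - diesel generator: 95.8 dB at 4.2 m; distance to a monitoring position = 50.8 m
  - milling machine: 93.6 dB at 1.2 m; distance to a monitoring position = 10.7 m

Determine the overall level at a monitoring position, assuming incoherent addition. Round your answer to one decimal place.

Propagate each source to the receiver with L = L_ref − 20·log₁₀(r/r_ref), then add intensities.
packaged HVAC unit: 84.0 − 20·log₁₀(11.0/4.7) = 84.0 − 7.39 = 76.61 dB.
diesel generator: 95.8 − 20·log₁₀(50.8/4.2) = 95.8 − 21.65 = 74.15 dB.
milling machine: 93.6 − 20·log₁₀(10.7/1.2) = 93.6 − 19.00 = 74.60 dB.
Σ 10^(L/10) = 1.007e+08 → L_total = 10·log₁₀(1.007e+08) = 80.03 dB.

80.0 dB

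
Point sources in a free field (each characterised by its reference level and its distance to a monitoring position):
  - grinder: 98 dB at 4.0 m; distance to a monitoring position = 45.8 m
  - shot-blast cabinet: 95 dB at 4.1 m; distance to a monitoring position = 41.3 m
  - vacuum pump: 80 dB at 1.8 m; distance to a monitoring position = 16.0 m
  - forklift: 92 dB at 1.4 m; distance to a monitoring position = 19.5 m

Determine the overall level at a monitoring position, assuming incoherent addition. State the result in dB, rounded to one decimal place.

79.5 dB

Apply inverse-square spreading to bring every level to the receiver, then sum 10^(L/10).
grinder: 98 − 20·log₁₀(45.8/4.0) = 98 − 21.18 = 76.82 dB.
shot-blast cabinet: 95 − 20·log₁₀(41.3/4.1) = 95 − 20.06 = 74.94 dB.
vacuum pump: 80 − 20·log₁₀(16.0/1.8) = 80 − 18.98 = 61.02 dB.
forklift: 92 − 20·log₁₀(19.5/1.4) = 92 − 22.88 = 69.12 dB.
Σ 10^(L/10) = 8.873e+07 → L_total = 10·log₁₀(8.873e+07) = 79.48 dB.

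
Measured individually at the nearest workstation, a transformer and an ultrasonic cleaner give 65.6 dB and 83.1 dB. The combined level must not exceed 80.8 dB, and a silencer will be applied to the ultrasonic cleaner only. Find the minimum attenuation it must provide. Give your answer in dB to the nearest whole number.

Fixed contribution from the other source: Σ 10^(L/10) = 10^(65.6/10) = 3.631e+06 (65.60 dB).
To meet 80.8 dB overall, the treated ultrasonic cleaner may contribute at most 10^(80.8/10) − 3.631e+06 = 1.166e+08, i.e. 80.67 dB.
So the ultrasonic cleaner must be reduced from 83.1 to 80.67 dB: IL = 2.43 dB.

2 dB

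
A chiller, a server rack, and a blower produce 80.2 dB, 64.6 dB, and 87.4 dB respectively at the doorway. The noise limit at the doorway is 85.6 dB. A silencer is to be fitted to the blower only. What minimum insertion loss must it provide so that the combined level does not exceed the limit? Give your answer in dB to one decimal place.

3.3 dB

Everything except the blower sums to 10^(80.2/10) + 10^(64.6/10) = 1.076e+08 in linear terms, 80.32 dB.
The limit corresponds to 10^(85.6/10) = 3.631e+08; subtracting the fixed part leaves 2.555e+08 for the blower, i.e. 84.07 dB.
Required insertion loss = 87.4 − 84.07 = 3.33 dB.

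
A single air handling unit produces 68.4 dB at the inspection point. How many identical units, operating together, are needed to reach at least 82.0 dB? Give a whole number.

23

Need L₁ + 10·log₁₀ N ≥ 82.0, i.e. log₁₀ N ≥ 1.36.
N ≥ 10^(13.6/10) = 22.909, so N = 23.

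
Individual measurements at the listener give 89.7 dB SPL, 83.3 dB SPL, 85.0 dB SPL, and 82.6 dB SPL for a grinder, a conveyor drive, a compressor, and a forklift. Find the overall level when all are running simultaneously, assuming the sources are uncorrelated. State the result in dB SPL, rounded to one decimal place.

92.2 dB SPL

Incoherent sources combine by intensity addition: L_total = 10·log₁₀(Σ 10^(L_i/10)).
Σ 10^(L/10) = 10^(89.7/10) + 10^(83.3/10) + 10^(85.0/10) + 10^(82.6/10) = 1.645e+09.
L_total = 10·log₁₀(1.645e+09) = 92.16 dB SPL.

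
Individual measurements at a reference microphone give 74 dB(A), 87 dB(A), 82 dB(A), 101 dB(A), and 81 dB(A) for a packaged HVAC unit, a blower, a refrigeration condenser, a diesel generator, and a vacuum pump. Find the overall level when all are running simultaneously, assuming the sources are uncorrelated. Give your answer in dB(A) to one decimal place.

101.3 dB(A)

Incoherent sources combine by intensity addition: L_total = 10·log₁₀(Σ 10^(L_i/10)).
Σ 10^(L/10) = 10^(74/10) + 10^(87/10) + 10^(82/10) + 10^(101/10) + 10^(81/10) = 1.340e+10.
L_total = 10·log₁₀(1.340e+10) = 101.27 dB(A).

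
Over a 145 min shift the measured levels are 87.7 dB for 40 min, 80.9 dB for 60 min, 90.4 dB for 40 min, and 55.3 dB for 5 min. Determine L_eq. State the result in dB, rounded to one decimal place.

87.1 dB

L_eq = 10·log₁₀[(1/T)·Σ tᵢ·10^(Lᵢ/10)] with T = 145 min.
Σ tᵢ·10^(Lᵢ/10) = 40·10^(87.7/10) + 60·10^(80.9/10) + 40·10^(90.4/10) + 5·10^(55.3/10) = 7.480e+10.
L_eq = 10·log₁₀(7.480e+10/145) = 87.13 dB.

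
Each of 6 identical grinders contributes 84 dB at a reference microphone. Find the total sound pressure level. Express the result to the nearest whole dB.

With 6 equal, uncorrelated contributions the intensity is 6× that of one unit, giving a rise of 10·log₁₀ 6.
L_total = 84 + 10·log₁₀(6) = 84 + 7.782 = 91.78 dB.

92 dB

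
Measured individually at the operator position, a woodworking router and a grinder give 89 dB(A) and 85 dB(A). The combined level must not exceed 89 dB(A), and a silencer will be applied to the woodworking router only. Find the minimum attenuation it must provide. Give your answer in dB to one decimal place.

2.2 dB

Everything except the woodworking router sums to 10^(85/10) = 3.162e+08 in linear terms, 85.00 dB(A).
To meet 89 dB(A) overall, the treated woodworking router may contribute at most 10^(89/10) − 3.162e+08 = 4.781e+08, i.e. 86.80 dB(A).
So the woodworking router must be reduced from 89 to 86.80 dB(A): IL = 2.20 dB.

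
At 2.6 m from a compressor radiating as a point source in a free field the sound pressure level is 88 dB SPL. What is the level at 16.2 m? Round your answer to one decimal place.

72.1 dB SPL

Spherical spreading from a point source gives a 20·log₁₀(r₂/r₁) drop.
L₂ = 88 − 20·log₁₀(16.2/2.6) = 88 − 15.891 = 72.11 dB SPL.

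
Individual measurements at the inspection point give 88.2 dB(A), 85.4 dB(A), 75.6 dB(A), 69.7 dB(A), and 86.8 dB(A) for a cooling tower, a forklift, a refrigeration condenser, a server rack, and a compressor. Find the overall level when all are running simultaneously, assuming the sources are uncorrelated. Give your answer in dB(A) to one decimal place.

Incoherent sources combine by intensity addition: L_total = 10·log₁₀(Σ 10^(L_i/10)).
Σ 10^(L/10) = 10^(88.2/10) + 10^(85.4/10) + 10^(75.6/10) + 10^(69.7/10) + 10^(86.8/10) = 1.532e+09.
L_total = 10·log₁₀(1.532e+09) = 91.85 dB(A).

91.9 dB(A)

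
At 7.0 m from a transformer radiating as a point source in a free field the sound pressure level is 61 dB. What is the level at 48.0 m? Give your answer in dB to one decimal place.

44.3 dB

Point-source attenuation: ΔL = 20·log₁₀(r₂/r₁) = 20·log₁₀(48.0/7.0) = 16.723 dB.
L₂ = 61 − 20·log₁₀(48.0/7.0) = 61 − 16.723 = 44.28 dB.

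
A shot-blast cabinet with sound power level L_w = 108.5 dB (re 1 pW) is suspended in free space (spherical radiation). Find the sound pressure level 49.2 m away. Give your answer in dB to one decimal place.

L_p = L_w − 10·log₁₀(4π·r²) with r = 49.2 m.
4π·r² = 3.042e+04 m², 10·log₁₀ of that is 44.831 dB.
L_p = 108.5 − 44.831 = 63.67 dB.

63.7 dB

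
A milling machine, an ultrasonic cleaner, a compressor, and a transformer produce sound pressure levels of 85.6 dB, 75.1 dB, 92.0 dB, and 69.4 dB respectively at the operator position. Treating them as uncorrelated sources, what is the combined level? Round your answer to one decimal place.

For uncorrelated sources the intensities add, so convert each level to linear form, sum, and take 10·log₁₀ of the total.
Σ 10^(L/10) = 10^(85.6/10) + 10^(75.1/10) + 10^(92.0/10) + 10^(69.4/10) = 1.989e+09.
L_total = 10·log₁₀(1.989e+09) = 92.99 dB.

93.0 dB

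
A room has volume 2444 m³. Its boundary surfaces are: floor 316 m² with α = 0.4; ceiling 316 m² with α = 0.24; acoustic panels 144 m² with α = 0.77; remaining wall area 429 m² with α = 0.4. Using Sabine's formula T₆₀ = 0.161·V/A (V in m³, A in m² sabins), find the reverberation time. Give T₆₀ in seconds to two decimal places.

0.81 s

A = Σ Sᵢαᵢ = 316·0.4 + 316·0.24 + 144·0.77 + 429·0.4 = 484.72 m².
T₆₀ = 0.161 × 2444 / 484.72 = 0.812 s.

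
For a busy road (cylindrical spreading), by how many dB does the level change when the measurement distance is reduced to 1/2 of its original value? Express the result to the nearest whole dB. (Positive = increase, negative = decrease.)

+3 dB

A line source loses 3 dB per doubling of distance; generally ΔL = −10·log₁₀(r₂/r₁).
ΔL = −10·log₁₀(0.5) = +3.01 dB.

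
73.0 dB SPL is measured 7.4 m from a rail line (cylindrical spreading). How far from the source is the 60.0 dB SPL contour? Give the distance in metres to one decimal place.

147.6 m

For a line source L₁ − L₂ = 10·log₁₀(r₂/r₁), so r₂ = r₁·10^((L₁−L₂)/10).
r₂ = 7.4·10^((73.0−60.0)/10) = 7.4·10^(13.0/10) = 147.65 m.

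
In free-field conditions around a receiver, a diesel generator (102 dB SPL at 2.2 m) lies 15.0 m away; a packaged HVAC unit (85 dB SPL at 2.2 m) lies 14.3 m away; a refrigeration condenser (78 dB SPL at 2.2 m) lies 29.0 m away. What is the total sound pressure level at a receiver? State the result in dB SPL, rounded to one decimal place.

85.4 dB SPL

First find each source's level at the receiver (point-source: −20·log₁₀(r/r_ref)), then combine on an intensity basis.
diesel generator: 102 − 20·log₁₀(15.0/2.2) = 102 − 16.67 = 85.33 dB SPL.
packaged HVAC unit: 85 − 20·log₁₀(14.3/2.2) = 85 − 16.26 = 68.74 dB SPL.
refrigeration condenser: 78 − 20·log₁₀(29.0/2.2) = 78 − 22.40 = 55.60 dB SPL.
Σ 10^(L/10) = 3.488e+08 → L_total = 10·log₁₀(3.488e+08) = 85.43 dB SPL.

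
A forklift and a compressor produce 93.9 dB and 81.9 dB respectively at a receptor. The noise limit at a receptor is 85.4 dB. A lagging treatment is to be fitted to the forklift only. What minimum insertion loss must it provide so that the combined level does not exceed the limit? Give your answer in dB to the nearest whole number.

11 dB

Fixed contribution from the other source: Σ 10^(L/10) = 10^(81.9/10) = 1.549e+08 (81.90 dB).
To meet 85.4 dB overall, the treated forklift may contribute at most 10^(85.4/10) − 1.549e+08 = 1.919e+08, i.e. 82.83 dB.
Required insertion loss = 93.9 − 82.83 = 11.07 dB.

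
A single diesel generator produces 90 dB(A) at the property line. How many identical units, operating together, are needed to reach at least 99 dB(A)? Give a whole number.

N identical sources give L₁ + 10·log₁₀ N, so require 10·log₁₀ N ≥ 99 − 90 = 9.0 dB.
N ≥ 10^(9.0/10) = 7.943, so N = 8.

8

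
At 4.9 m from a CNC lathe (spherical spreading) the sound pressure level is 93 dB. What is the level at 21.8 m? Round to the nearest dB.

80 dB

For a point source, L₂ = L₁ − 20·log₁₀(r₂/r₁).
L₂ = 93 − 20·log₁₀(21.8/4.9) = 93 − 12.965 = 80.03 dB.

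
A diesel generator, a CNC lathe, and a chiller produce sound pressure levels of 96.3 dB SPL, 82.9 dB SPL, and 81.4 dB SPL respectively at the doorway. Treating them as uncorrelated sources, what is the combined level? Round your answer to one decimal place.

Incoherent sources combine by intensity addition: L_total = 10·log₁₀(Σ 10^(L_i/10)).
Σ 10^(L/10) = 10^(96.3/10) + 10^(82.9/10) + 10^(81.4/10) = 4.599e+09.
L_total = 10·log₁₀(4.599e+09) = 96.63 dB SPL.

96.6 dB SPL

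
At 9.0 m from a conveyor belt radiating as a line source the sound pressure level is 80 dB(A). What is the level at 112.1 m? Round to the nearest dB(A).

69 dB(A)

Cylindrical spreading from a line source gives a 10·log₁₀(r₂/r₁) drop.
L₂ = 80 − 10·log₁₀(112.1/9.0) = 80 − 10.954 = 69.05 dB(A).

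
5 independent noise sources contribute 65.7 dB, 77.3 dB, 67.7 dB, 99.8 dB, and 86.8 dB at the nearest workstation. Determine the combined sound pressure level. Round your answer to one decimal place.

100.0 dB

For uncorrelated sources the intensities add, so convert each level to linear form, sum, and take 10·log₁₀ of the total.
Σ 10^(L/10) = 10^(65.7/10) + 10^(77.3/10) + 10^(67.7/10) + 10^(99.8/10) + 10^(86.8/10) = 1.009e+10.
L_total = 10·log₁₀(1.009e+10) = 100.04 dB.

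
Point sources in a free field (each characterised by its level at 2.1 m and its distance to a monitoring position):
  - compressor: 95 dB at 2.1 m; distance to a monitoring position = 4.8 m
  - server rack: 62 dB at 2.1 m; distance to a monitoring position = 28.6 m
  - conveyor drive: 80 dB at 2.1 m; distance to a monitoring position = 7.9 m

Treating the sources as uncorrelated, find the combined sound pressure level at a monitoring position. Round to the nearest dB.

88 dB

Propagate each source to the receiver with L = L_ref − 20·log₁₀(r/r_ref), then add intensities.
compressor: 95 − 20·log₁₀(4.8/2.1) = 95 − 7.18 = 87.82 dB.
server rack: 62 − 20·log₁₀(28.6/2.1) = 62 − 22.68 = 39.32 dB.
conveyor drive: 80 − 20·log₁₀(7.9/2.1) = 80 − 11.51 = 68.49 dB.
Σ 10^(L/10) = 6.124e+08 → L_total = 10·log₁₀(6.124e+08) = 87.87 dB.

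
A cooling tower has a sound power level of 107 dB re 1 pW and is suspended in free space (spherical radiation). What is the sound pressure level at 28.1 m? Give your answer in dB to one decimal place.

67.0 dB

The power spreads over a sphere of area 4π·r², so L_p = L_w − 10·log₁₀(4π·r²).
4π·r² = 9923 m², 10·log₁₀ of that is 39.966 dB.
L_p = 107 − 39.966 = 67.03 dB.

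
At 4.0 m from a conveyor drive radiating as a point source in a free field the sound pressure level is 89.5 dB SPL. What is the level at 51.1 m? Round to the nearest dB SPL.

67 dB SPL

Point-source attenuation: ΔL = 20·log₁₀(r₂/r₁) = 20·log₁₀(51.1/4.0) = 22.127 dB.
L₂ = 89.5 − 20·log₁₀(51.1/4.0) = 89.5 − 22.127 = 67.37 dB SPL.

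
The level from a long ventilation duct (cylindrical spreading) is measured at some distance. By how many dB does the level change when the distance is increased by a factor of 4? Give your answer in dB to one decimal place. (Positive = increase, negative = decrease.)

-6.0 dB

With cylindrical spreading the level changes by −10·log₁₀(r₂/r₁).
ΔL = −10·log₁₀(4) = -6.02 dB.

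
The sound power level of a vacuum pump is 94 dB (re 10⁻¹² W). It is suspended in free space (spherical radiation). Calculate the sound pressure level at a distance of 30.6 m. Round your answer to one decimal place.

The power spreads over a sphere of area 4π·r², so L_p = L_w − 10·log₁₀(4π·r²).
4π·r² = 1.177e+04 m², 10·log₁₀ of that is 40.707 dB.
L_p = 94 − 40.707 = 53.29 dB.

53.3 dB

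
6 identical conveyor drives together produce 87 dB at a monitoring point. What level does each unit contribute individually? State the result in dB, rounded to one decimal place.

Dividing the total intensity by 6 lowers the level by 10·log₁₀ 6 = 7.782 dB: L₁ = 87 − 7.782.

79.2 dB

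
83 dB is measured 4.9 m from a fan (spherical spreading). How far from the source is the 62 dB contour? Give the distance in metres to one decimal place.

The 21.0 dB drop corresponds to a distance ratio of 10^(21.0/20) for a point source.
r₂ = 4.9·10^((83−62)/20) = 4.9·10^(21.0/20) = 54.98 m.

55.0 m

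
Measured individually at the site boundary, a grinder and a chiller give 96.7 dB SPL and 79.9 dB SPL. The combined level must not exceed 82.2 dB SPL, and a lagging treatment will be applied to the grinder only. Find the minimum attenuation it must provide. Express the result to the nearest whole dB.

Everything except the grinder sums to 10^(79.9/10) = 9.772e+07 in linear terms, 79.90 dB SPL.
The limit corresponds to 10^(82.2/10) = 1.660e+08; subtracting the fixed part leaves 6.823e+07 for the grinder, i.e. 78.34 dB SPL.
So the grinder must be reduced from 96.7 to 78.34 dB SPL: IL = 18.36 dB.

18 dB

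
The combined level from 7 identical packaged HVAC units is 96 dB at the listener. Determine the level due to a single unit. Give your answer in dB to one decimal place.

For N identical incoherent sources L_total = L₁ + 10·log₁₀ N, so L₁ = 96 − 10·log₁₀(7) = 96 − 8.451.

87.5 dB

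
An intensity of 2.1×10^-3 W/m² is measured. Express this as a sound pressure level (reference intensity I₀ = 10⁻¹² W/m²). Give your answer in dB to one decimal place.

Dividing by I₀ shifts the exponent by 12: I/I₀ = 2.1×10^9.
L = 10·(0.3222 + 9) = 93.22 dB.

93.2 dB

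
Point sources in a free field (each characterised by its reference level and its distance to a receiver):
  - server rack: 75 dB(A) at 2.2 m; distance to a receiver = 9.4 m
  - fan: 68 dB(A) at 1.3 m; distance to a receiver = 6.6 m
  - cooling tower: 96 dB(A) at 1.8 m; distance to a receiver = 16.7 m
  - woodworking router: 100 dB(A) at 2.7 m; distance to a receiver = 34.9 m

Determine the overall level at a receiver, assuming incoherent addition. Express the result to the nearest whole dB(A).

Apply inverse-square spreading to bring every level to the receiver, then sum 10^(L/10).
server rack: 75 − 20·log₁₀(9.4/2.2) = 75 − 12.61 = 62.39 dB(A).
fan: 68 − 20·log₁₀(6.6/1.3) = 68 − 14.11 = 53.89 dB(A).
cooling tower: 96 − 20·log₁₀(16.7/1.8) = 96 − 19.35 = 76.65 dB(A).
woodworking router: 100 − 20·log₁₀(34.9/2.7) = 100 − 22.23 = 77.77 dB(A).
Σ 10^(L/10) = 1.081e+08 → L_total = 10·log₁₀(1.081e+08) = 80.34 dB(A).

80 dB(A)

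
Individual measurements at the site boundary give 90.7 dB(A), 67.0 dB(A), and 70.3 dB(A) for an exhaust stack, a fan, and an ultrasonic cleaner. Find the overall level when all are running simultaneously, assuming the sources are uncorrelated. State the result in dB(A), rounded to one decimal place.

90.8 dB(A)

For uncorrelated sources the intensities add, so convert each level to linear form, sum, and take 10·log₁₀ of the total.
Σ 10^(L/10) = 10^(90.7/10) + 10^(67.0/10) + 10^(70.3/10) = 1.191e+09.
L_total = 10·log₁₀(1.191e+09) = 90.76 dB(A).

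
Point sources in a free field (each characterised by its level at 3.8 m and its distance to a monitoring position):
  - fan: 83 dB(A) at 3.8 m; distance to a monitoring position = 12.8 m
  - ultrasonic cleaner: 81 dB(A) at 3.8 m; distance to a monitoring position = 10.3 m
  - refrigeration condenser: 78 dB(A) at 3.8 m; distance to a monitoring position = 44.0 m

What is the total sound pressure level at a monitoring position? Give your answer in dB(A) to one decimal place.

75.5 dB(A)

Propagate each source to the receiver with L = L_ref − 20·log₁₀(r/r_ref), then add intensities.
fan: 83 − 20·log₁₀(12.8/3.8) = 83 − 10.55 = 72.45 dB(A).
ultrasonic cleaner: 81 − 20·log₁₀(10.3/3.8) = 81 − 8.66 = 72.34 dB(A).
refrigeration condenser: 78 − 20·log₁₀(44.0/3.8) = 78 − 21.27 = 56.73 dB(A).
Σ 10^(L/10) = 3.519e+07 → L_total = 10·log₁₀(3.519e+07) = 75.46 dB(A).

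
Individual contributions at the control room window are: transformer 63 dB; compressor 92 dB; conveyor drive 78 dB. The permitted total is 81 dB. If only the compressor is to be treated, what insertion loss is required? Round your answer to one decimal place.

The untreated sources together contribute 10^(63/10) + 10^(78/10) = 6.509e+07, i.e. 78.14 dB.
The limit corresponds to 10^(81/10) = 1.259e+08; subtracting the fixed part leaves 6.080e+07 for the compressor, i.e. 77.84 dB.
Required insertion loss = 92 − 77.84 = 14.16 dB.

14.2 dB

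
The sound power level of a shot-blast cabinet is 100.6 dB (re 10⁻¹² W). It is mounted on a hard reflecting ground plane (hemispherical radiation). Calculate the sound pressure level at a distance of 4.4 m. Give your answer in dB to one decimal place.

L_p = L_w − 10·log₁₀(2π·r²) with r = 4.4 m.
2π·r² = 121.6 m², 10·log₁₀ of that is 20.851 dB.
L_p = 100.6 − 20.851 = 79.75 dB.

79.7 dB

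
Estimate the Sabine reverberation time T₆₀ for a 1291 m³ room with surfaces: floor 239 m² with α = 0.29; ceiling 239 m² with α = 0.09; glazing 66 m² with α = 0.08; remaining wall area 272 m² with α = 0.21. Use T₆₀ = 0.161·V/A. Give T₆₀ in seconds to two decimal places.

1.36 s

Total absorption A = 239·0.29 + 239·0.09 + 66·0.08 + 272·0.21 = 153.22 m² sabins.
T₆₀ = 0.161 × 1291 / 153.22 = 1.357 s.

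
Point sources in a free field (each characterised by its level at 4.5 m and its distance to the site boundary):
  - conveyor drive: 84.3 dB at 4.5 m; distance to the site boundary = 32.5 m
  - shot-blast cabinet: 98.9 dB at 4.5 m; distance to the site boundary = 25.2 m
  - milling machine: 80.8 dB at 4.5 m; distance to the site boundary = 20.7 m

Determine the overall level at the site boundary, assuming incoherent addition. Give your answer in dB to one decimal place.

First find each source's level at the receiver (point-source: −20·log₁₀(r/r_ref)), then combine on an intensity basis.
conveyor drive: 84.3 − 20·log₁₀(32.5/4.5) = 84.3 − 17.17 = 67.13 dB.
shot-blast cabinet: 98.9 − 20·log₁₀(25.2/4.5) = 98.9 − 14.96 = 83.94 dB.
milling machine: 80.8 − 20·log₁₀(20.7/4.5) = 80.8 − 13.26 = 67.54 dB.
Σ 10^(L/10) = 2.584e+08 → L_total = 10·log₁₀(2.584e+08) = 84.12 dB.

84.1 dB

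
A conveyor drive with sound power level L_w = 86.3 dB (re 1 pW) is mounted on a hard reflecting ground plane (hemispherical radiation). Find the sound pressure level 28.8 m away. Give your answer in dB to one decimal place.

Free-field hemispherical radiation: L_p = L_w − 10·log₁₀(2π·r²), r = 28.8 m.
2π·r² = 5212 m², 10·log₁₀ of that is 37.170 dB.
L_p = 86.3 − 37.170 = 49.13 dB.

49.1 dB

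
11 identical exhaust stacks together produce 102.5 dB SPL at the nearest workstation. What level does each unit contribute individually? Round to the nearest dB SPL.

92 dB SPL

11 equal contributions raise the level by 10·log₁₀ 11 = 10.414 dB, so each unit alone gives 102.5 − 10.414.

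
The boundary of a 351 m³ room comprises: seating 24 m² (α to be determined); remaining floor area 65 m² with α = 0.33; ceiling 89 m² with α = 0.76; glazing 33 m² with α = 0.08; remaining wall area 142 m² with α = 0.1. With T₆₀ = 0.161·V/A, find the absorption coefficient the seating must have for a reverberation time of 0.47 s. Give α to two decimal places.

From T₆₀ = 0.161·V/A, the target T₆₀ = 0.47 s needs A = 0.161·351/0.47 = 120.24 m².
Absorption from the other surfaces = 65·0.33 + 89·0.76 + 33·0.08 + 142·0.1 = 105.93 m², so the seating must supply 14.31 m² over 24 m².
α = 14.31/24 = 0.596.

0.60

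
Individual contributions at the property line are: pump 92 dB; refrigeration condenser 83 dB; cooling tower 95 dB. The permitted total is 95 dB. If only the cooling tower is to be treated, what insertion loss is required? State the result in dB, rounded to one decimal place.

Everything except the cooling tower sums to 10^(92/10) + 10^(83/10) = 1.784e+09 in linear terms, 92.51 dB.
The limit corresponds to 10^(95/10) = 3.162e+09; subtracting the fixed part leaves 1.378e+09 for the cooling tower, i.e. 91.39 dB.
So the cooling tower must be reduced from 95 to 91.39 dB: IL = 3.61 dB.

3.6 dB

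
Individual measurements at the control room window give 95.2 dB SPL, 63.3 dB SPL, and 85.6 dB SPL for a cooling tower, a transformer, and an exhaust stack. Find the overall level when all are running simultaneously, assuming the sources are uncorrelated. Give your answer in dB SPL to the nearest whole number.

For uncorrelated sources the intensities add, so convert each level to linear form, sum, and take 10·log₁₀ of the total.
Σ 10^(L/10) = 10^(95.2/10) + 10^(63.3/10) + 10^(85.6/10) = 3.677e+09.
L_total = 10·log₁₀(3.677e+09) = 95.65 dB SPL.

96 dB SPL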